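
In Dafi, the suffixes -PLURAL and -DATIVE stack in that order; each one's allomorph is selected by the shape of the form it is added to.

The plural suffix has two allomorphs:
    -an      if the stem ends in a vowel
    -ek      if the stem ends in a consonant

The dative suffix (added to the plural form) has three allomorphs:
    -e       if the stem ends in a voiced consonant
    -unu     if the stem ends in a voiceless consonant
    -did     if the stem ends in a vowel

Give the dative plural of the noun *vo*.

voane

Since the final sound of *vo* is /o/ (a vowel), it takes -an, giving *voan*.
The final sound of the plural form *voan* is /n/, which is a voiced consonant, so the dative suffix is -e, giving *voane*.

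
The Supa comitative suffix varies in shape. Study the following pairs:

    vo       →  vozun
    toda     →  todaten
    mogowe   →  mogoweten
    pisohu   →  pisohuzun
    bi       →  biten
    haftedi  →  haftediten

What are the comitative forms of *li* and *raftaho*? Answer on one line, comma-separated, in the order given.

Looking at the last vowel of each stem: -zun when the last vowel of the stem is a rounded vowel (*vo*, *pisohu*); -ten when the last vowel of the stem is an unrounded vowel (*toda*, *mogowe*, *bi*, *haftedi*).
*li*: last vowel = /i/, an unrounded vowel → -ten → *liten*.
Since the last vowel of *raftaho* is /o/ (a rounded vowel), it takes -zun, giving *raftahozun*.

liten, raftahozun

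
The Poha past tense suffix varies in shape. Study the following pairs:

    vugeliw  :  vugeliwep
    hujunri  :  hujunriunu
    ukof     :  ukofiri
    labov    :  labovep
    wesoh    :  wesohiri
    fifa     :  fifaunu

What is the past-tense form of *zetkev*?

The alternation tracks the final sound of the stem — -iri when the stem ends in a voiceless consonant (*ukof*, *wesoh*); -ep when the stem ends in a voiced consonant (*vugeliw*, *labov*); -unu when the stem ends in a vowel (*hujunri*, *fifa*).
Since the final sound of *zetkev* is /v/ (a voiced consonant), it takes -ep, giving *zetkevep*.

zetkevep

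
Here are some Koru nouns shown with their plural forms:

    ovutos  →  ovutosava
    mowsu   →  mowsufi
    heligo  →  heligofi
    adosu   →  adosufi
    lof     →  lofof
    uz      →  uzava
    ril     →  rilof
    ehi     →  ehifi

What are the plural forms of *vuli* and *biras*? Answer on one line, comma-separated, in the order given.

Looking at the final sound of each stem: -ava when the stem ends in a sibilant (*ovutos*, *uz*); -of when the stem ends in a non-sibilant consonant (*lof*, *ril*); -fi when the stem ends in a vowel (*mowsu*, *heligo*, *adosu*, *ehi*).
*vuli*: final sound = /i/, a vowel → -fi → *vulifi*.
The final sound of *biras* is /s/, which is a sibilant, so the suffix is -ava, giving *birasava*.

vulifi, birasava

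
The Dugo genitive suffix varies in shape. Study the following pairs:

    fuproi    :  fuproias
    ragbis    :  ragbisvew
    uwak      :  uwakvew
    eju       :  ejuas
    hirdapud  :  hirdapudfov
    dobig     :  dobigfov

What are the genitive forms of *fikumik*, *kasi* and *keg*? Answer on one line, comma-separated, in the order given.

fikumikvew, kasias, kegfov

The pattern is voicing of the final sound: -vew when the stem ends in a voiceless consonant (*ragbis*, *uwak*); -fov when the stem ends in a voiced consonant (*hirdapud*, *dobig*); -as when the stem ends in a vowel (*fuproi*, *eju*).
Since the final sound of *fikumik* is /k/ (a voiceless consonant), it takes -vew, giving *fikumikvew*.
*kasi*: final sound = /i/, a vowel → -as → *kasias*.
*keg* — final sound /g/ (a voiced consonant) → -fov → *kegfov*.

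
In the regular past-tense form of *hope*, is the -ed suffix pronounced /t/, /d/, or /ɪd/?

The stem *hope* ends in a voiceless consonant other than /t/.
The -ed suffix is realized as /ɪd/ after /t, d/; as /t/ after other voiceless consonants; and as /d/ after other voiced sounds.
So -ed on *hope* is pronounced /t/.

/t/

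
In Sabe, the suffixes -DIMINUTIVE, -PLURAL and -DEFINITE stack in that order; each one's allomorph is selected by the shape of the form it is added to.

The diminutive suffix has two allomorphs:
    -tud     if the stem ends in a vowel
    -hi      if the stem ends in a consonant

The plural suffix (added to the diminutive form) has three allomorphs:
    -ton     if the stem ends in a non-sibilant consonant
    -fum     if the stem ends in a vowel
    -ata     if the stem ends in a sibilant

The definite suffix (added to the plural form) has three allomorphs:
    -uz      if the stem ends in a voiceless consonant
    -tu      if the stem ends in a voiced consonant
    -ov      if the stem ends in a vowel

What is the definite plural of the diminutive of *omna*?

Since the final sound of *omna* is /a/ (a vowel), it takes -tud, giving *omnatud*.
Since the final sound of the diminutive form *omnatud* is /d/ (a non-sibilant consonant), it takes -ton, giving *omnatudton*.
Since the final sound of the plural form *omnatudton* is /n/ (a voiced consonant), it takes -tu, giving *omnatudtontu*.

omnatudtontu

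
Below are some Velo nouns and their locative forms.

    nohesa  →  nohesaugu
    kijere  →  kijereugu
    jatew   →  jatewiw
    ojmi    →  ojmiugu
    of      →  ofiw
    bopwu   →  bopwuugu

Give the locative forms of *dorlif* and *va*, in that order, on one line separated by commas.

dorlifiw, vaugu

The pattern is consonant vs. vowel: -iw when the stem ends in a consonant (*jatew*, *of*); -ugu when the stem ends in a vowel (*nohesa*, *kijere*, *ojmi*, *bopwu*).
Since the final sound of *dorlif* is /f/ (a consonant), it takes -iw, giving *dorlifiw*.
Since the final sound of *va* is /a/ (a vowel), it takes -ugu, giving *vaugu*.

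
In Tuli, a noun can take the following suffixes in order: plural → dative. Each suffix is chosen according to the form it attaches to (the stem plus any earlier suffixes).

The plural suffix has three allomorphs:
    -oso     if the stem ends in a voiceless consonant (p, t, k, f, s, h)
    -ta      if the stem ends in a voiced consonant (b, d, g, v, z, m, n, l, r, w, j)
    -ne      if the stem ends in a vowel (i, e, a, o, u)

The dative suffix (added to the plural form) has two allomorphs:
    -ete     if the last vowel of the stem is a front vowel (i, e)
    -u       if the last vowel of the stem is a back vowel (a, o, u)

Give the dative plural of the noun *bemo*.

*bemo*: final sound = /o/, a vowel → -ne → *bemone*.
The plural form *bemone*: last vowel = /e/, a front vowel → -ete → *bemoneete*.

bemoneete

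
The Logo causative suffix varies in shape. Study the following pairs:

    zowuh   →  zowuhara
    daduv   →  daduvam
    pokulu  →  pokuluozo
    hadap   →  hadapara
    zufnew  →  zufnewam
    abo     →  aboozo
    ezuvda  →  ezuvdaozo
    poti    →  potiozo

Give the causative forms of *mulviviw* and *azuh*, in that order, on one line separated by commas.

The alternation tracks the final sound of the stem — -ara when the stem ends in a voiceless consonant (*zowuh*, *hadap*); -am when the stem ends in a voiced consonant (*daduv*, *zufnew*); -ozo when the stem ends in a vowel (*pokulu*, *abo*, *ezuvda*, *poti*).
*mulviviw*: final sound = /w/, a voiced consonant → -am → *mulviviwam*.
*azuh*: final sound = /h/, a voiceless consonant → -ara → *azuhara*.

mulviviwam, azuhara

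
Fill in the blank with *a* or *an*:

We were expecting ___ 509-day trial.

The indefinite article is chosen by the initial *sound* of the following word, not its spelling.
The number *509* is spoken "five hundred …", beginning with /faɪv/ — a consonant sound.
So the article is *a*: We were expecting a 509-day trial.

a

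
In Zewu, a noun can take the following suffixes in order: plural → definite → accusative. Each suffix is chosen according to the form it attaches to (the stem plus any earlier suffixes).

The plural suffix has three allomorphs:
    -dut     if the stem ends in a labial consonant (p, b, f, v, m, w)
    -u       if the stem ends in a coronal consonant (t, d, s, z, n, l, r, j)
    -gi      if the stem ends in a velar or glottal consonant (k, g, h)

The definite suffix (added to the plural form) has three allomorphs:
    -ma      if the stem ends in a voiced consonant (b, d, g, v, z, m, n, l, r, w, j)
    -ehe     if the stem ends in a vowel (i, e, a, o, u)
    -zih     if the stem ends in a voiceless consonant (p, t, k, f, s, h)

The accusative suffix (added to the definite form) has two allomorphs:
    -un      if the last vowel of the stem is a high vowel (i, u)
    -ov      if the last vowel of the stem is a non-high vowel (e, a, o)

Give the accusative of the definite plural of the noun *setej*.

setejueheov

*setej* — final consonant /j/ (coronal) → -u → *seteju*.
Since the final sound of the plural form *seteju* is /u/ (a vowel), it takes -ehe, giving *setejuehe*.
The definite form *setejuehe* — last vowel /e/ (a non-high vowel) → -ov → *setejueheov*.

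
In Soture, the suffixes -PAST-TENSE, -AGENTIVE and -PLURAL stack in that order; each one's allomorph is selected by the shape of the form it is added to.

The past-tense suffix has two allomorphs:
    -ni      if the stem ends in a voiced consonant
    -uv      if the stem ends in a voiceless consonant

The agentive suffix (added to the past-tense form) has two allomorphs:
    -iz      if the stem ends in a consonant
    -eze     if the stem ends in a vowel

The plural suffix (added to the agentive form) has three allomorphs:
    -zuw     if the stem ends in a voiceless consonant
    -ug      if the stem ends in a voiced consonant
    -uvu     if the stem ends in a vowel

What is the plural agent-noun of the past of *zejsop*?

zejsopuvizug

The final consonant of *zejsop* is /p/, which is voiceless, so the past-tense suffix is -uv, giving *zejsopuv*.
The final sound of the past-tense form *zejsopuv* is /v/, which is a consonant, so the agentive suffix is -iz, giving *zejsopuviz*.
The agentive form *zejsopuviz* — final sound /z/ (a voiced consonant) → -ug → *zejsopuvizug*.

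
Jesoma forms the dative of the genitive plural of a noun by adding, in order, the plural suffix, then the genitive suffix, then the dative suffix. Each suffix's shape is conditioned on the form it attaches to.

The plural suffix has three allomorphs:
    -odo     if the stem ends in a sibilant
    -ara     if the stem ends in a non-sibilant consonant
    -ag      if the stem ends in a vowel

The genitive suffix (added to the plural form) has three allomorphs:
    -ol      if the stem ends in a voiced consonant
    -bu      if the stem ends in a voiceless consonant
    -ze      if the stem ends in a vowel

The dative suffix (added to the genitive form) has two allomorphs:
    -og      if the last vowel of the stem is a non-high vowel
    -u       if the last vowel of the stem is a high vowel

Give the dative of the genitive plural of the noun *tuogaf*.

tuogafarazeog

*tuogaf* — final sound /f/ (a non-sibilant consonant) → -ara → *tuogafara*.
The final sound of the plural form *tuogafara* is /a/, which is a vowel, so the genitive suffix is -ze, giving *tuogafaraze*.
The last vowel of the genitive form *tuogafaraze* is /e/, which is a non-high vowel, so the dative suffix is -og, giving *tuogafarazeog*.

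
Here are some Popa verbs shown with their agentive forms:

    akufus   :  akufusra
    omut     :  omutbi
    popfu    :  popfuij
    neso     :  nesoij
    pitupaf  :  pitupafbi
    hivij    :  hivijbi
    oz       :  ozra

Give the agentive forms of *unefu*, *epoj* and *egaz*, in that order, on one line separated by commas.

unefuij, epojbi, egazra

The suffix is conditioned by the final sound: -ra when the stem ends in a sibilant (*akufus*, *oz*); -bi when the stem ends in a non-sibilant consonant (*omut*, *pitupaf*, *hivij*); -ij when the stem ends in a vowel (*popfu*, *neso*).
Since the final sound of *unefu* is /u/ (a vowel), it takes -ij, giving *unefuij*.
Since the final sound of *epoj* is /j/ (a non-sibilant consonant), it takes -bi, giving *epojbi*.
*egaz*: final sound = /z/, a sibilant → -ra → *egazra*.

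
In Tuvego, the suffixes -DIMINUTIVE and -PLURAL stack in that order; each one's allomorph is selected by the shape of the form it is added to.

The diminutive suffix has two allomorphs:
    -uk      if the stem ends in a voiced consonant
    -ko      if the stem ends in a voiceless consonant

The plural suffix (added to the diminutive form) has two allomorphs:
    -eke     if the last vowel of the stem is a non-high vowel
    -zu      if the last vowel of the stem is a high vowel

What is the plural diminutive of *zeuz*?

zeuzukzu

The final consonant of *zeuz* is /z/, which is voiced, so the diminutive suffix is -uk, giving *zeuzuk*.
Since the last vowel of the diminutive form *zeuzuk* is /u/ (a high vowel), it takes -zu, giving *zeuzukzu*.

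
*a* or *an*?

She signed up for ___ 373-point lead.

The indefinite article is chosen by the initial *sound* of the following word, not its spelling.
The number *373* is spoken "three hundred …", beginning with /θriː/ — a consonant sound.
So the article is *a*: She signed up for a 373-point lead.

a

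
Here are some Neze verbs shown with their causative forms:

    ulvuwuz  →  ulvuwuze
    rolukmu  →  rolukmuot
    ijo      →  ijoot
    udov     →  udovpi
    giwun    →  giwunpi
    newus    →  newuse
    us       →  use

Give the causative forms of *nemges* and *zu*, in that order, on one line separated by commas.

nemgese, zuot

The suffix is conditioned by the final sound: -e when the stem ends in a sibilant (*ulvuwuz*, *newus*, *us*); -pi when the stem ends in a non-sibilant consonant (*udov*, *giwun*); -ot when the stem ends in a vowel (*rolukmu*, *ijo*).
Since the final sound of *nemges* is /s/ (a sibilant), it takes -e, giving *nemgese*.
*zu*: final sound = /u/, a vowel → -ot → *zuot*.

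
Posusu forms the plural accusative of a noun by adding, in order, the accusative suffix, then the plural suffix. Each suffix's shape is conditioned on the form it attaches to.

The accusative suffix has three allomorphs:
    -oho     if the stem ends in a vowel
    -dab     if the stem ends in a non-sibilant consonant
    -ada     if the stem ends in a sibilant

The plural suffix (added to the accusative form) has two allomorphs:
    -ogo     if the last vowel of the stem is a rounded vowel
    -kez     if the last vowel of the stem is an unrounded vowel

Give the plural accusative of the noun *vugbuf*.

Since the final sound of *vugbuf* is /f/ (a non-sibilant consonant), it takes -dab, giving *vugbufdab*.
The last vowel of the accusative form *vugbufdab* is /a/, which is an unrounded vowel, so the plural suffix is -kez, giving *vugbufdabkez*.

vugbufdabkez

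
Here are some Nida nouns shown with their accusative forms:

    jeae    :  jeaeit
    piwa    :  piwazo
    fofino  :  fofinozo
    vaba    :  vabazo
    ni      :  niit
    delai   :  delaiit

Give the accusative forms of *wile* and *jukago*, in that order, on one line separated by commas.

The alternation tracks the last vowel of the stem — -it when the last vowel of the stem is a front vowel (*jeae*, *ni*, *delai*); -zo when the last vowel of the stem is a back vowel (*piwa*, *fofino*, *vaba*).
*wile* — last vowel /e/ (a front vowel) → -it → *wileit*.
Since the last vowel of *jukago* is /o/ (a back vowel), it takes -zo, giving *jukagozo*.

wileit, jukagozo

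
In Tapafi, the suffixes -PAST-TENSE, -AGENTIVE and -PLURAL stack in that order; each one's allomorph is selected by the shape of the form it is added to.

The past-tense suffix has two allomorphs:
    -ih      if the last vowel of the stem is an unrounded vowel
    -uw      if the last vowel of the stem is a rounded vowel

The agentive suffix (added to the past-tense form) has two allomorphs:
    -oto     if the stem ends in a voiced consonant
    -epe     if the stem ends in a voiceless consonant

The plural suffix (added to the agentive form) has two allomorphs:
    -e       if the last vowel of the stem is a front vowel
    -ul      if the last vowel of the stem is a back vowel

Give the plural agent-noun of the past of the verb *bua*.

buaihepee

*bua* — last vowel /a/ (an unrounded vowel) → -ih → *buaih*.
Since the final consonant of the past-tense form *buaih* is /h/ (voiceless), it takes -epe, giving *buaihepe*.
The agentive form *buaihepe*: last vowel = /e/, a front vowel → -e → *buaihepee*.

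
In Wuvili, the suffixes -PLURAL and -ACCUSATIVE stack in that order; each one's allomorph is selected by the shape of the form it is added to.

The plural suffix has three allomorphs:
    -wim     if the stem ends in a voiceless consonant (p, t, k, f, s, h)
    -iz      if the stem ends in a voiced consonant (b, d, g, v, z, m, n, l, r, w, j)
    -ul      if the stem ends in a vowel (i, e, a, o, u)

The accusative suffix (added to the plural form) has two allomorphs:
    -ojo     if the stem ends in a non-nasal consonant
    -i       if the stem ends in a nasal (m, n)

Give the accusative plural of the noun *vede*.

The final sound of *vede* is /e/, which is a vowel, so the plural suffix is -ul, giving *vedeul*.
The plural form *vedeul* — final consonant /l/ (non-nasal) → -ojo → *vedeulojo*.

vedeulojo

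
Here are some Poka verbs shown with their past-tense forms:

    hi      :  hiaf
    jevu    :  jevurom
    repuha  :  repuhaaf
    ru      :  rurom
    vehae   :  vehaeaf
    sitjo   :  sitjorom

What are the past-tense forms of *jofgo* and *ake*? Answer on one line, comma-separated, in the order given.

jofgorom, akeaf

The suffix is conditioned by the last vowel: -rom when the last vowel of the stem is a rounded vowel (*jevu*, *ru*, *sitjo*); -af when the last vowel of the stem is an unrounded vowel (*hi*, *repuha*, *vehae*).
Since the last vowel of *jofgo* is /o/ (a rounded vowel), it takes -rom, giving *jofgorom*.
The last vowel of *ake* is /e/, which is an unrounded vowel, so the suffix is -af, giving *akeaf*.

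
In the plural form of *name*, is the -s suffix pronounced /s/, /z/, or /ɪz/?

/z/

The stem *name* ends in a voiced non-sibilant sound.
The plural suffix surfaces as /ɪz/ after sibilants, /s/ after other voiceless consonants, and /z/ after other voiced sounds.
So the plural -s on *name* is pronounced /z/.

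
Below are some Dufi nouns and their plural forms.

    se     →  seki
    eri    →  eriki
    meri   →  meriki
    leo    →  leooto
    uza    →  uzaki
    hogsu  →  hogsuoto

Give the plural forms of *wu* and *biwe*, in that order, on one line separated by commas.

wuoto, biweki

The pattern is rounding harmony: -oto when the last vowel of the stem is a rounded vowel (*leo*, *hogsu*); -ki when the last vowel of the stem is an unrounded vowel (*se*, *eri*, *meri*, *uza*).
The last vowel of *wu* is /u/, which is a rounded vowel, so the suffix is -oto, giving *wuoto*.
*biwe*: last vowel = /e/, an unrounded vowel → -ki → *biweki*.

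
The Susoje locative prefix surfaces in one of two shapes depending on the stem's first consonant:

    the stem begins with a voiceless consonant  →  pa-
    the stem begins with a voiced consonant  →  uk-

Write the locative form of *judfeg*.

ukjudfeg

The first consonant of *judfeg* is /j/, which is voiced, so the prefix is uk-, giving *ukjudfeg*.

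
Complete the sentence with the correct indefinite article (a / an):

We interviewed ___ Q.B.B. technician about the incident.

The indefinite article is chosen by the initial *sound* of the following word, not its spelling.
The initialism *Q.B.B.* is read letter by letter; the first letter, Q, is pronounced /kjuː/, which begins with a consonant sound.
So the article is *a*: We interviewed a Q.B.B. technician about the incident.

a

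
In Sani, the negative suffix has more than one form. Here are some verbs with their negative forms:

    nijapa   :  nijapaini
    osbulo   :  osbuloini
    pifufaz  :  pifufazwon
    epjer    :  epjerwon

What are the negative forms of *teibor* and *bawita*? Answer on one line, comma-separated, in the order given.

teiborwon, bawitaini

Looking at the final sound of each stem: -won when the stem ends in a consonant (*pifufaz*, *epjer*); -ini when the stem ends in a vowel (*nijapa*, *osbulo*).
Since the final sound of *teibor* is /r/ (a consonant), it takes -won, giving *teiborwon*.
*bawita* — final sound /a/ (a vowel) → -ini → *bawitaini*.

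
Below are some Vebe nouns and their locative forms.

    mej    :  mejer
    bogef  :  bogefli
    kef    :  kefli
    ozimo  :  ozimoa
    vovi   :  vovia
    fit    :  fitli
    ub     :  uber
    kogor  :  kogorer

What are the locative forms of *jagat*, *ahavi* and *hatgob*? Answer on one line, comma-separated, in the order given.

The pattern is voicing of the final sound: -li when the stem ends in a voiceless consonant (*bogef*, *kef*, *fit*); -er when the stem ends in a voiced consonant (*mej*, *ub*, *kogor*); -a when the stem ends in a vowel (*ozimo*, *vovi*).
Since the final sound of *jagat* is /t/ (a voiceless consonant), it takes -li, giving *jagatli*.
The final sound of *ahavi* is /i/, which is a vowel, so the suffix is -a, giving *ahavia*.
The final sound of *hatgob* is /b/, which is a voiced consonant, so the suffix is -er, giving *hatgober*.

jagatli, ahavia, hatgober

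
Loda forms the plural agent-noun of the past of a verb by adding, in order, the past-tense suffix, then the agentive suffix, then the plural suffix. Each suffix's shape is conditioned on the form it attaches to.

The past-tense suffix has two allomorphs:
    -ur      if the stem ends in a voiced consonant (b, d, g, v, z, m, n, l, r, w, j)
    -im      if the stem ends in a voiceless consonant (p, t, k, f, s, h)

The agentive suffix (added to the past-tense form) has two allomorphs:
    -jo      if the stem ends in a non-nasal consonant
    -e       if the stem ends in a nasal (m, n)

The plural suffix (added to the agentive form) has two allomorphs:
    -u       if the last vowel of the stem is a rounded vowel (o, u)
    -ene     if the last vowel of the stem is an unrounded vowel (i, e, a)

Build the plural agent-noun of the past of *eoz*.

eozurjou

*eoz* — final consonant /z/ (voiced) → -ur → *eozur*.
The final consonant of the past-tense form *eozur* is /r/, which is non-nasal, so the agentive suffix is -jo, giving *eozurjo*.
Since the last vowel of the agentive form *eozurjo* is /o/ (a rounded vowel), it takes -u, giving *eozurjou*.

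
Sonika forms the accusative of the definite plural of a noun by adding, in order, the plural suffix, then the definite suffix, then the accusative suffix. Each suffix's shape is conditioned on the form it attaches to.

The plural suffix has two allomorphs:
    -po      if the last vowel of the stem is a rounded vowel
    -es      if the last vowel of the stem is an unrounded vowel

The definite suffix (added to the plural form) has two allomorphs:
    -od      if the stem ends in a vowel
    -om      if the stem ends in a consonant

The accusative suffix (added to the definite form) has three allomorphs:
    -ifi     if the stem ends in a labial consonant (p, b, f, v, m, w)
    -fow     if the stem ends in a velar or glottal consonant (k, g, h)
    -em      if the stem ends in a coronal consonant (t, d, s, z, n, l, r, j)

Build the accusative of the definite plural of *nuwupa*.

Since the last vowel of *nuwupa* is /a/ (an unrounded vowel), it takes -es, giving *nuwupaes*.
Since the final sound of the plural form *nuwupaes* is /s/ (a consonant), it takes -om, giving *nuwupaesom*.
The definite form *nuwupaesom* — final consonant /m/ (labial) → -ifi → *nuwupaesomifi*.

nuwupaesomifi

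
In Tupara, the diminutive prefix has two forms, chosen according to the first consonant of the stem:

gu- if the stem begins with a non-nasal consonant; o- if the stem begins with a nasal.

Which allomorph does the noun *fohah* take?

gu-

*fohah*: first consonant = /f/, non-nasal → gu-.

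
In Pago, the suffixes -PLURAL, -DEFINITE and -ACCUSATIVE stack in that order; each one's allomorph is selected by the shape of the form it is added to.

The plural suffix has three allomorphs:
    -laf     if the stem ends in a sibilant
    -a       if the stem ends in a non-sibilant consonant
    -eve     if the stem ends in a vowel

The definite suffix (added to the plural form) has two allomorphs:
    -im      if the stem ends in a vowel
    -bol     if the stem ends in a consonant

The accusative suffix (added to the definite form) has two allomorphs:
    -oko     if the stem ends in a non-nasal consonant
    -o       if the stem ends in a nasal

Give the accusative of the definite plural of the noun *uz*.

*uz*: final sound = /z/, a sibilant → -laf → *uzlaf*.
Since the final sound of the plural form *uzlaf* is /f/ (a consonant), it takes -bol, giving *uzlafbol*.
The definite form *uzlafbol*: final consonant = /l/, non-nasal → -oko → *uzlafboloko*.

uzlafboloko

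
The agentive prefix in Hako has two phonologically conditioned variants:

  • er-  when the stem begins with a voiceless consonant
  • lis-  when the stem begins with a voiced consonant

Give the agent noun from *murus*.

Since the first consonant of *murus* is /m/ (voiced), it takes lis-, giving *lismurus*.

lismurus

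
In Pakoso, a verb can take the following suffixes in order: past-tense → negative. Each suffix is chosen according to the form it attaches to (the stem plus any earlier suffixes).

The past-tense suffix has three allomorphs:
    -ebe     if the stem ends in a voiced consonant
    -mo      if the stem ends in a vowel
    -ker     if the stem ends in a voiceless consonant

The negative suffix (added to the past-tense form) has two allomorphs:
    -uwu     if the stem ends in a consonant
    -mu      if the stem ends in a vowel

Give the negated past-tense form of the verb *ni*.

*ni*: final sound = /i/, a vowel → -mo → *nimo*.
The past-tense form *nimo* — final sound /o/ (a vowel) → -mu → *nimomu*.

nimomu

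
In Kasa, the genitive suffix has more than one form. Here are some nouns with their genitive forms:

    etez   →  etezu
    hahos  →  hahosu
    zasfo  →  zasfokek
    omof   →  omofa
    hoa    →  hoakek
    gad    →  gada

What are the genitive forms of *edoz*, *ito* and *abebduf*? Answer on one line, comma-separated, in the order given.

edozu, itokek, abebdufa

The suffix is conditioned by the final sound: -u when the stem ends in a sibilant (*etez*, *hahos*); -a when the stem ends in a non-sibilant consonant (*omof*, *gad*); -kek when the stem ends in a vowel (*zasfo*, *hoa*).
*edoz* — final sound /z/ (a sibilant) → -u → *edozu*.
*ito* — final sound /o/ (a vowel) → -kek → *itokek*.
The final sound of *abebduf* is /f/, which is a non-sibilant consonant, so the suffix is -a, giving *abebdufa*.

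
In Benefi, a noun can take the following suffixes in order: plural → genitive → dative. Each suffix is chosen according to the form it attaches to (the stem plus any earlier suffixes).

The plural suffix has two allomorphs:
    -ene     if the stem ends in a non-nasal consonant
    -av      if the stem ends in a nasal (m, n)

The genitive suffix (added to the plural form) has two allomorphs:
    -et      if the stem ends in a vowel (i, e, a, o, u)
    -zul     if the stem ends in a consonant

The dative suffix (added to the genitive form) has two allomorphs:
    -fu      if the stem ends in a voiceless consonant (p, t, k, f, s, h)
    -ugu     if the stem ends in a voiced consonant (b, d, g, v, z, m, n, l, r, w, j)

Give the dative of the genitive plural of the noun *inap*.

inapeneetfu

*inap*: final consonant = /p/, non-nasal → -ene → *inapene*.
The plural form *inapene*: final sound = /e/, a vowel → -et → *inapeneet*.
The final consonant of the genitive form *inapeneet* is /t/, which is voiceless, so the dative suffix is -fu, giving *inapeneetfu*.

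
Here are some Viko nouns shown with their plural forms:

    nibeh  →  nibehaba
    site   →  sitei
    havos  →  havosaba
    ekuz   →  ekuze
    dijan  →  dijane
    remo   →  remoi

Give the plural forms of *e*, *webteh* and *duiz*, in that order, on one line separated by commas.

ei, webtehaba, duize

The alternation tracks the final sound of the stem — -aba when the stem ends in a voiceless consonant (*nibeh*, *havos*); -e when the stem ends in a voiced consonant (*ekuz*, *dijan*); -i when the stem ends in a vowel (*site*, *remo*).
*e*: final sound = /e/, a vowel → -i → *ei*.
*webteh* — final sound /h/ (a voiceless consonant) → -aba → *webtehaba*.
*duiz* — final sound /z/ (a voiced consonant) → -e → *duize*.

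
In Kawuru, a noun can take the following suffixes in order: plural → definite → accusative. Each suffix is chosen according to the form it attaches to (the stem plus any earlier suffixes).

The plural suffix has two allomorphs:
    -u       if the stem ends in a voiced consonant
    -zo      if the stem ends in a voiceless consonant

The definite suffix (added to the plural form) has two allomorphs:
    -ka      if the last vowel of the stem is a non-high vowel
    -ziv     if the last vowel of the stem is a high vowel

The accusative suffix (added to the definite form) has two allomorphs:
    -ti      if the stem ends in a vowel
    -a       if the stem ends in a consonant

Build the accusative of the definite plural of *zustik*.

The final consonant of *zustik* is /k/, which is voiceless, so the plural suffix is -zo, giving *zustikzo*.
The plural form *zustikzo* — last vowel /o/ (a non-high vowel) → -ka → *zustikzoka*.
The definite form *zustikzoka* — final sound /a/ (a vowel) → -ti → *zustikzokati*.

zustikzokati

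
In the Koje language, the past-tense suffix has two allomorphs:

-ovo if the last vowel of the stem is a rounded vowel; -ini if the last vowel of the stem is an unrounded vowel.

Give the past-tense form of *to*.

*to*: last vowel = /o/, a rounded vowel → -ovo → *toovo*.

toovo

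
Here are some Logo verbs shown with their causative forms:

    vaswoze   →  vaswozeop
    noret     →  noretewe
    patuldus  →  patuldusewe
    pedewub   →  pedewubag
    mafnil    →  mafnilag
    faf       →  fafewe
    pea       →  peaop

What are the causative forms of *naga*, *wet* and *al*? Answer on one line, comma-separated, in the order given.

nagaop, wetewe, alag

The alternation tracks the final sound of the stem — -ewe when the stem ends in a voiceless consonant (*noret*, *patuldus*, *faf*); -ag when the stem ends in a voiced consonant (*pedewub*, *mafnil*); -op when the stem ends in a vowel (*vaswoze*, *pea*).
The final sound of *naga* is /a/, which is a vowel, so the suffix is -op, giving *nagaop*.
*wet*: final sound = /t/, a voiceless consonant → -ewe → *wetewe*.
*al*: final sound = /l/, a voiced consonant → -ag → *alag*.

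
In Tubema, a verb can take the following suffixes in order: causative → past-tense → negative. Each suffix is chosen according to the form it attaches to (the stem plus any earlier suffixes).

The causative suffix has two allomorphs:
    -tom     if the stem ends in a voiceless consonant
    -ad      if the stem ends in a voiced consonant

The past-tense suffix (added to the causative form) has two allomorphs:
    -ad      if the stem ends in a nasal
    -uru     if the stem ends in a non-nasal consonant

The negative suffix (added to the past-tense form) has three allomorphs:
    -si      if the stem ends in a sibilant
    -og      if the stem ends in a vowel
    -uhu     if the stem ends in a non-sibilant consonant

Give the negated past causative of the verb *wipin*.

*wipin*: final consonant = /n/, voiced → -ad → *wipinad*.
The causative form *wipinad* — final consonant /d/ (non-nasal) → -uru → *wipinaduru*.
The past-tense form *wipinaduru* — final sound /u/ (a vowel) → -og → *wipinaduruog*.

wipinaduruog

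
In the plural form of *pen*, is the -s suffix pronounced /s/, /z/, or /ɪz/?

/z/

The stem *pen* ends in a voiced non-sibilant sound.
The plural suffix surfaces as /ɪz/ after sibilants, /s/ after other voiceless consonants, and /z/ after other voiced sounds.
So the plural -s on *pen* is pronounced /z/.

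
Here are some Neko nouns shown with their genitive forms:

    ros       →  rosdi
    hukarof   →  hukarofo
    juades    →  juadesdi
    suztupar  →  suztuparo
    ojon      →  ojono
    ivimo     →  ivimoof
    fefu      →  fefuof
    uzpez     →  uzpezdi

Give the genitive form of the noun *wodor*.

The alternation tracks the final sound of the stem — -di when the stem ends in a sibilant (*ros*, *juades*, *uzpez*); -o when the stem ends in a non-sibilant consonant (*hukarof*, *suztupar*, *ojon*); -of when the stem ends in a vowel (*ivimo*, *fefu*).
Since the final sound of *wodor* is /r/ (a non-sibilant consonant), it takes -o, giving *wodoro*.

wodoro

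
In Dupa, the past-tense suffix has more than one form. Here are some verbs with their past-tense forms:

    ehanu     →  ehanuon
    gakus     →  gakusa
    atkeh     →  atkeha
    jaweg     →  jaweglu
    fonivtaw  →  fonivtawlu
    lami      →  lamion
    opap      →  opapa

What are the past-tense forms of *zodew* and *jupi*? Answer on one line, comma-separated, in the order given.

zodewlu, jupion

Looking at the final sound of each stem: -a when the stem ends in a voiceless consonant (*gakus*, *atkeh*, *opap*); -lu when the stem ends in a voiced consonant (*jaweg*, *fonivtaw*); -on when the stem ends in a vowel (*ehanu*, *lami*).
*zodew*: final sound = /w/, a voiced consonant → -lu → *zodewlu*.
The final sound of *jupi* is /i/, which is a vowel, so the suffix is -on, giving *jupion*.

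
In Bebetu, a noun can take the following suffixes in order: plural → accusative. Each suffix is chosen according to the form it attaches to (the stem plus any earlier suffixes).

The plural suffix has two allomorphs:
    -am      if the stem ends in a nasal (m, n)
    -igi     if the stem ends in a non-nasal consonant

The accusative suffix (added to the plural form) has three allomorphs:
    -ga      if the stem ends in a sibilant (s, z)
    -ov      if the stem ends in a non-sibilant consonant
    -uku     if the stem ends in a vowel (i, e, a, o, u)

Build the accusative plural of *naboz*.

nabozigiuku

*naboz*: final consonant = /z/, non-nasal → -igi → *nabozigi*.
Since the final sound of the plural form *nabozigi* is /i/ (a vowel), it takes -uku, giving *nabozigiuku*.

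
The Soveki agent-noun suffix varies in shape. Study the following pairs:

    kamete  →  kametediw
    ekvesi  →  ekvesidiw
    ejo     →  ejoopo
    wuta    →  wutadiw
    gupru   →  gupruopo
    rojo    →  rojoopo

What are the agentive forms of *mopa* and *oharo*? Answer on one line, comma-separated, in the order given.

The pattern is rounding harmony: -opo when the last vowel of the stem is a rounded vowel (*ejo*, *gupru*, *rojo*); -diw when the last vowel of the stem is an unrounded vowel (*kamete*, *ekvesi*, *wuta*).
*mopa* — last vowel /a/ (an unrounded vowel) → -diw → *mopadiw*.
The last vowel of *oharo* is /o/, which is a rounded vowel, so the suffix is -opo, giving *oharoopo*.

mopadiw, oharoopo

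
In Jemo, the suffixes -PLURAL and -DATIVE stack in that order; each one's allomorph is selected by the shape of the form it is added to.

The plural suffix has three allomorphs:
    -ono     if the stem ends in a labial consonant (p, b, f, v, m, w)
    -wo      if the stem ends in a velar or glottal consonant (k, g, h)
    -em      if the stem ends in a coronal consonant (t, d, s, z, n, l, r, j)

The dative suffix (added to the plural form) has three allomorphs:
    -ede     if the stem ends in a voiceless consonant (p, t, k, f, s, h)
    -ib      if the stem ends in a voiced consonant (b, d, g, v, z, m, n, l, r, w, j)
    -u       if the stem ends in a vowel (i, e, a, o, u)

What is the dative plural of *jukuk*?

jukukwou

The final consonant of *jukuk* is /k/, which is velar/glottal, so the plural suffix is -wo, giving *jukukwo*.
The final sound of the plural form *jukukwo* is /o/, which is a vowel, so the dative suffix is -u, giving *jukukwou*.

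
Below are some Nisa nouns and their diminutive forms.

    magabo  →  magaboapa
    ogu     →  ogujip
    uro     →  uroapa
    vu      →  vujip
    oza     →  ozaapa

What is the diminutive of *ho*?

The pattern is height harmony: -jip when the last vowel of the stem is a high vowel (*ogu*, *vu*); -apa when the last vowel of the stem is a non-high vowel (*magabo*, *uro*, *oza*).
*ho*: last vowel = /o/, a non-high vowel → -apa → *hoapa*.

hoapa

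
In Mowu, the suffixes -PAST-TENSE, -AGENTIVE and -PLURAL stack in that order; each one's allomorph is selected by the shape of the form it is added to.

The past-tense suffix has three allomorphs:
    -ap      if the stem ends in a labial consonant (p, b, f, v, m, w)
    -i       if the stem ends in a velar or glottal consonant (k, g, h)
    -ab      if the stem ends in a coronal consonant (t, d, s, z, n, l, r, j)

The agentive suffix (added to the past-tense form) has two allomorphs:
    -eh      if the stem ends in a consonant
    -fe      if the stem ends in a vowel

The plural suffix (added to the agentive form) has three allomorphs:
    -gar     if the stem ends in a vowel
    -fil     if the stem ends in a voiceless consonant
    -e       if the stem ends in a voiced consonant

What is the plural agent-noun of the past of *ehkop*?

ehkopapehfil

Since the final consonant of *ehkop* is /p/ (labial), it takes -ap, giving *ehkopap*.
The past-tense form *ehkopap*: final sound = /p/, a consonant → -eh → *ehkopapeh*.
The agentive form *ehkopapeh*: final sound = /h/, a voiceless consonant → -fil → *ehkopapehfil*.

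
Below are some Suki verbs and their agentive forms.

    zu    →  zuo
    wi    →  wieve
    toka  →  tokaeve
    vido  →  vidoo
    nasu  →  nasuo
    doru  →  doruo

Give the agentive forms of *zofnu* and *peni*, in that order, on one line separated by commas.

The alternation tracks the last vowel of the stem — -o when the last vowel of the stem is a rounded vowel (*zu*, *vido*, *nasu*, *doru*); -eve when the last vowel of the stem is an unrounded vowel (*wi*, *toka*).
*zofnu* — last vowel /u/ (a rounded vowel) → -o → *zofnuo*.
*peni*: last vowel = /i/, an unrounded vowel → -eve → *penieve*.

zofnuo, penieve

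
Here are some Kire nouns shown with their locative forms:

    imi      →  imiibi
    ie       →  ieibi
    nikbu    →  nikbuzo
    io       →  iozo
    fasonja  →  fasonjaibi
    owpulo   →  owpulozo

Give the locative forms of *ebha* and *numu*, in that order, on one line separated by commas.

ebhaibi, numuzo

The suffix is conditioned by the last vowel: -zo when the last vowel of the stem is a rounded vowel (*nikbu*, *io*, *owpulo*); -ibi when the last vowel of the stem is an unrounded vowel (*imi*, *ie*, *fasonja*).
The last vowel of *ebha* is /a/, which is an unrounded vowel, so the suffix is -ibi, giving *ebhaibi*.
The last vowel of *numu* is /u/, which is a rounded vowel, so the suffix is -zo, giving *numuzo*.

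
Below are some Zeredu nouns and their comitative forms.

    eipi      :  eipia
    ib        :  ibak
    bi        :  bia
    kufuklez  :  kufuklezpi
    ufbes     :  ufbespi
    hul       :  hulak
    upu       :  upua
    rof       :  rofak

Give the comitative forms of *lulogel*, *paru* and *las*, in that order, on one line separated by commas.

lulogelak, parua, laspi

The alternation tracks the final sound of the stem — -pi when the stem ends in a sibilant (*kufuklez*, *ufbes*); -ak when the stem ends in a non-sibilant consonant (*ib*, *hul*, *rof*); -a when the stem ends in a vowel (*eipi*, *bi*, *upu*).
Since the final sound of *lulogel* is /l/ (a non-sibilant consonant), it takes -ak, giving *lulogelak*.
Since the final sound of *paru* is /u/ (a vowel), it takes -a, giving *parua*.
*las*: final sound = /s/, a sibilant → -pi → *laspi*.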